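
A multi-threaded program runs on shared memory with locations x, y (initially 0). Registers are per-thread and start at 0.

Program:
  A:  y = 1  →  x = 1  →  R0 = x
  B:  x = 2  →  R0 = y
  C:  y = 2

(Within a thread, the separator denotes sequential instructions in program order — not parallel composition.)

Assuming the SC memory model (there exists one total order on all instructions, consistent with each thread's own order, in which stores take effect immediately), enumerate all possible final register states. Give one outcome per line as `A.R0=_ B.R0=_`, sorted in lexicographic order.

outcome vector order: (A.R0,B.R0)
|SC outcomes| = 5

A.R0=1 B.R0=0
A.R0=1 B.R0=1
A.R0=1 B.R0=2
A.R0=2 B.R0=1
A.R0=2 B.R0=2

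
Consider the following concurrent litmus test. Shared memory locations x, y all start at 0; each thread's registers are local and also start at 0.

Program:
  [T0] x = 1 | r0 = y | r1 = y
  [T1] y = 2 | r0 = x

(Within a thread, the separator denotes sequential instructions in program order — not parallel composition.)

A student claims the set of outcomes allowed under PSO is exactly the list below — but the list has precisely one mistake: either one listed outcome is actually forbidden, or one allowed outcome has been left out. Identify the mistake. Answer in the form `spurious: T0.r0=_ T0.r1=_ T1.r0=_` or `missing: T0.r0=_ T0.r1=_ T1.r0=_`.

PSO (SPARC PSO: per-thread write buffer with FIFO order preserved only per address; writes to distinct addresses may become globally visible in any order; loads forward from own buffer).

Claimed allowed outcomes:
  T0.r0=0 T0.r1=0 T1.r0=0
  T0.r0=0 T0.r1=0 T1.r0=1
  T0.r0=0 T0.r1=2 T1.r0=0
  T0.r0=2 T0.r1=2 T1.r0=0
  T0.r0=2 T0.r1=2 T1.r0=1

missing: T0.r0=0 T0.r1=2 T1.r0=1

outcome vector order: (T0.r0,T0.r1,T1.r0)
under PSO → 000, 001, 020, 021, 220, 221
PSO∖claimed = {021}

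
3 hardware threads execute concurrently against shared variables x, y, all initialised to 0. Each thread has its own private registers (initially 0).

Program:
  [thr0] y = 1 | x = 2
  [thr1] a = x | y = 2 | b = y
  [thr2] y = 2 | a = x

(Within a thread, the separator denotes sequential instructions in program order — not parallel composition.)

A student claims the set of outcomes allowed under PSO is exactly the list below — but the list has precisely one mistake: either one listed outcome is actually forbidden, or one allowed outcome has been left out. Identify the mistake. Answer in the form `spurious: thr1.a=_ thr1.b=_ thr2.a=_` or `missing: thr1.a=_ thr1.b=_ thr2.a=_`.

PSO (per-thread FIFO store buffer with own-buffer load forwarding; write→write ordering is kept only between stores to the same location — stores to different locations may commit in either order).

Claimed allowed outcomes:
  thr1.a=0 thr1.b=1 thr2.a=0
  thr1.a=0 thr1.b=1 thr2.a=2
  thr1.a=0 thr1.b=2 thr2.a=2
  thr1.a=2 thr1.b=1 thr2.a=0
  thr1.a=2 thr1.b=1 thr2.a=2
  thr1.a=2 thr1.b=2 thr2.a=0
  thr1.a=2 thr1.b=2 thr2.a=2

missing: thr1.a=0 thr1.b=2 thr2.a=0

outcome vector order: (thr1.a,thr1.b,thr2.a)
[PSO] allowed = {0/1/0 0/1/2 0/2/0 0/2/2 2/1/0 2/1/2 2/2/0 2/2/2}
PSO∖claimed = {0/2/0}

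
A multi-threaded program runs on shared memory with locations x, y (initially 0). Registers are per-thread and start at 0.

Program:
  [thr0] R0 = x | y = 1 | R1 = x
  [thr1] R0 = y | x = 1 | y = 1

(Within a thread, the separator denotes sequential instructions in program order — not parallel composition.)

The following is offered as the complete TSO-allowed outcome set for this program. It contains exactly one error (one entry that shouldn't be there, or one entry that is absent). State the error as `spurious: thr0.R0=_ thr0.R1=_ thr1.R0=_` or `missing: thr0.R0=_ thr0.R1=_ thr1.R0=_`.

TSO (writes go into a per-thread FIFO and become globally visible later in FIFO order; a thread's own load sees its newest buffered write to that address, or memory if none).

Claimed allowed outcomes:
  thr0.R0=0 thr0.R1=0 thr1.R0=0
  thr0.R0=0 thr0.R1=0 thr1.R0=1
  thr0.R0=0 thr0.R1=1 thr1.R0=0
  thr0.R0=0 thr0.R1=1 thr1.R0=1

outcome vector order: (thr0.R0,thr0.R1,thr1.R0)
under TSO → <0 0 0>, <0 0 1>, <0 1 0>, <0 1 1>, <1 1 0>
TSO∖claimed = {<1 1 0>}

missing: thr0.R0=1 thr0.R1=1 thr1.R0=0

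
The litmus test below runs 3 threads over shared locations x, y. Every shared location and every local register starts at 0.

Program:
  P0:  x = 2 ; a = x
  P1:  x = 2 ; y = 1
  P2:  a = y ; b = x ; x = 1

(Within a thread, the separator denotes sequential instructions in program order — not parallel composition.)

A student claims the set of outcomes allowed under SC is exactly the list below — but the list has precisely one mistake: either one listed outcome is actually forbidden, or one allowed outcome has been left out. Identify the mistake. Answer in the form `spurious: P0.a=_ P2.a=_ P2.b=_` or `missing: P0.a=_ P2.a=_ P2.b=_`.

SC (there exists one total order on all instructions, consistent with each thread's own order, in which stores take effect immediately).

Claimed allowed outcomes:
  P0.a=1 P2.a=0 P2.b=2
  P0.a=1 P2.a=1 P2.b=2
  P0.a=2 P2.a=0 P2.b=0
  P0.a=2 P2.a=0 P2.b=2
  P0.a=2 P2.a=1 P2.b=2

missing: P0.a=1 P2.a=0 P2.b=0

outcome vector order: (P0.a,P2.a,P2.b)
[SC] allowed = {(1,0,0) (1,0,2) (1,1,2) (2,0,0) (2,0,2) (2,1,2)}
SC∖claimed = {(1,0,0)}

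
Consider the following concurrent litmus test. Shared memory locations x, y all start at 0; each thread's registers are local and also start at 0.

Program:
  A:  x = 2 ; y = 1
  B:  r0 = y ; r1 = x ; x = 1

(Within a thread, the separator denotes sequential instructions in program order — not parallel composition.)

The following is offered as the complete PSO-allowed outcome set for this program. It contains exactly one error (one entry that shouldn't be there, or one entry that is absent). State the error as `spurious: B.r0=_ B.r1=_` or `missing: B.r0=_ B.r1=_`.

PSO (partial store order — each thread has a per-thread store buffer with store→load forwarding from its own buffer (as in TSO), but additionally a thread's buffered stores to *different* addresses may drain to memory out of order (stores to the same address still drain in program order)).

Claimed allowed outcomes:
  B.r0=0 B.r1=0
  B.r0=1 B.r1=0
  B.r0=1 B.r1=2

missing: B.r0=0 B.r1=2

outcome vector order: (B.r0,B.r1)
PSO: 4 outcomes — {00, 02, 10, 12}
PSO∖claimed = {02}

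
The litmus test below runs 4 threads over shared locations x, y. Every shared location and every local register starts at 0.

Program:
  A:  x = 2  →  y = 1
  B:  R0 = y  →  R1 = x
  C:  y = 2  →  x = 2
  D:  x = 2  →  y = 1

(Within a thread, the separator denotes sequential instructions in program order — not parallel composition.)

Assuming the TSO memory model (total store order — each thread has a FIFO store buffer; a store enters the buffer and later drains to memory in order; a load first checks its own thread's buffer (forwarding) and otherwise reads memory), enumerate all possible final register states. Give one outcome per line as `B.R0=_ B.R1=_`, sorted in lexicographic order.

outcome vector order: (B.R0,B.R1)
|TSO outcomes| = 5

B.R0=0 B.R1=0
B.R0=0 B.R1=2
B.R0=1 B.R1=2
B.R0=2 B.R1=0
B.R0=2 B.R1=2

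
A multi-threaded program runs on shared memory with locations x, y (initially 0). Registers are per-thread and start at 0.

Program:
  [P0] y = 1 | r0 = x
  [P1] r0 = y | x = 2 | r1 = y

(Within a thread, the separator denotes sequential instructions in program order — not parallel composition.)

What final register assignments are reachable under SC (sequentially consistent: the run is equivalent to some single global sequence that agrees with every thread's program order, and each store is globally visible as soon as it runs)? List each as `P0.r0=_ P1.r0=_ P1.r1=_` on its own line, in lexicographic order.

P0.r0=0 P1.r0=0 P1.r1=1
P0.r0=0 P1.r0=1 P1.r1=1
P0.r0=2 P1.r0=0 P1.r1=0
P0.r0=2 P1.r0=0 P1.r1=1
P0.r0=2 P1.r0=1 P1.r1=1

outcome vector order: (P0.r0,P1.r0,P1.r1)
|SC outcomes| = 5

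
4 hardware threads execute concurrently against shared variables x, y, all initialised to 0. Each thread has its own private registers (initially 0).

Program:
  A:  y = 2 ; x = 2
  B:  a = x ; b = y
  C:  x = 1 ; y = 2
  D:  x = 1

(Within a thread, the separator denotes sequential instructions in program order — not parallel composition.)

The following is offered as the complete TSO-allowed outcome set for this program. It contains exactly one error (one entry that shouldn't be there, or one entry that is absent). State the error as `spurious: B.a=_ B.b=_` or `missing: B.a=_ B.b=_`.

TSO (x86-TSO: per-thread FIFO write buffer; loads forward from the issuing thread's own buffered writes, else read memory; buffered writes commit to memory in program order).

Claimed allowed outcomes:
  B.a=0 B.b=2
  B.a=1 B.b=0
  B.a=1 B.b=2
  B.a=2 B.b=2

outcome vector order: (B.a,B.b)
TSO (5): <0 0>; <0 2>; <1 0>; <1 2>; <2 2>
TSO∖claimed = {<0 0>}

missing: B.a=0 B.b=0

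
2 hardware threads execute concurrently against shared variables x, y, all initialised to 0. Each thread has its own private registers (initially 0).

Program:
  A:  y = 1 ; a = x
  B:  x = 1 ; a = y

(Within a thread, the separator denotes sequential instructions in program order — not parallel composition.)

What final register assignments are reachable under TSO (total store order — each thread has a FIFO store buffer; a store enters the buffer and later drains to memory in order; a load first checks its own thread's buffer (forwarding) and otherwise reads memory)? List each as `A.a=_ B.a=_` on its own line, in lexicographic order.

A.a=0 B.a=0
A.a=0 B.a=1
A.a=1 B.a=0
A.a=1 B.a=1

outcome vector order: (A.a,B.a)
|TSO outcomes| = 4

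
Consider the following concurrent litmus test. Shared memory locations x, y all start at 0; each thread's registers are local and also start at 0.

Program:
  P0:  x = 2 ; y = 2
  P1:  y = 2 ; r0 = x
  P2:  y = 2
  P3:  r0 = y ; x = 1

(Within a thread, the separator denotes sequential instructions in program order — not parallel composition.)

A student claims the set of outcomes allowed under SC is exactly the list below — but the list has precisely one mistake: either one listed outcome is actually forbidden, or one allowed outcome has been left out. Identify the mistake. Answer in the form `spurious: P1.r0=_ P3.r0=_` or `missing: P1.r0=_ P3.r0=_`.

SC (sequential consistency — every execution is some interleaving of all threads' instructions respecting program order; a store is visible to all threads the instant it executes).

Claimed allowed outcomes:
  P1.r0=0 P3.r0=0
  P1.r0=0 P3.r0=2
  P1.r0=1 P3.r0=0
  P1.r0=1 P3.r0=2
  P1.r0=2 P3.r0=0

outcome vector order: (P1.r0,P3.r0)
under SC → <0 0>, <0 2>, <1 0>, <1 2>, <2 0>, <2 2>
SC∖claimed = {<2 2>}

missing: P1.r0=2 P3.r0=2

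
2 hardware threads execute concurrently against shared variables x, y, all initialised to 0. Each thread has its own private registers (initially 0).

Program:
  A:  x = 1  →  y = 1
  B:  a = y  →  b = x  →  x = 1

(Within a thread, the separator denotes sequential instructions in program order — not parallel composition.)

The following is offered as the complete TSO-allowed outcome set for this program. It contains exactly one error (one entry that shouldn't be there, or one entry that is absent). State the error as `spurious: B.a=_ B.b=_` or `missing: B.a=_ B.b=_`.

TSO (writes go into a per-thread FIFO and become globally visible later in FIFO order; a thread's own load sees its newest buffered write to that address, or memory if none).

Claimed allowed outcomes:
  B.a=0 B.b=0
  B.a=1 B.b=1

outcome vector order: (B.a,B.b)
under TSO → 0/0; 0/1; 1/1
TSO∖claimed = {0/1}

missing: B.a=0 B.b=1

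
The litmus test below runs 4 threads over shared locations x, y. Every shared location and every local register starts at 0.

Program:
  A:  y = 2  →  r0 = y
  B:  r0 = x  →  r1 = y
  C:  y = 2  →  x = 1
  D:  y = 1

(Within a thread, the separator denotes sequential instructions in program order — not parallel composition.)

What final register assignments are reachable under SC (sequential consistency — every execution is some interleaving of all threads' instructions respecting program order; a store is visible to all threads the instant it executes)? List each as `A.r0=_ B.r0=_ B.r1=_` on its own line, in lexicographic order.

A.r0=1 B.r0=0 B.r1=0
A.r0=1 B.r0=0 B.r1=1
A.r0=1 B.r0=0 B.r1=2
A.r0=1 B.r0=1 B.r1=1
A.r0=1 B.r0=1 B.r1=2
A.r0=2 B.r0=0 B.r1=0
A.r0=2 B.r0=0 B.r1=1
A.r0=2 B.r0=0 B.r1=2
A.r0=2 B.r0=1 B.r1=1
A.r0=2 B.r0=1 B.r1=2

outcome vector order: (A.r0,B.r0,B.r1)
|SC outcomes| = 10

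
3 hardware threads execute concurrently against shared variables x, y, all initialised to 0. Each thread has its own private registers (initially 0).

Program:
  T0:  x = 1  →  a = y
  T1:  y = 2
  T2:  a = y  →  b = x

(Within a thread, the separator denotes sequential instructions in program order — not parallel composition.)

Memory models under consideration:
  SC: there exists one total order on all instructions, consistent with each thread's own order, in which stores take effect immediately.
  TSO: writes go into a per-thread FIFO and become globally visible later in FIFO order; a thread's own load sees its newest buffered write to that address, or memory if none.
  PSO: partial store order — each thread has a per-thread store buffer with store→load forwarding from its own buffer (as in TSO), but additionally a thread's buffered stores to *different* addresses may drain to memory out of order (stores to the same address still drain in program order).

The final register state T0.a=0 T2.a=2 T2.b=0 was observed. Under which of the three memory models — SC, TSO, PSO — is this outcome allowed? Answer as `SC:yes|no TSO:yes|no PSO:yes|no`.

outcome vector order: (T0.a,T2.a,T2.b)
under SC → 0/0/0 0/0/1 0/2/1 2/0/0 2/0/1 2/2/0 2/2/1
under TSO → 0/0/0 0/0/1 0/2/0 0/2/1 2/0/0 2/0/1 2/2/0 2/2/1
under PSO → 0/0/0 0/0/1 0/2/0 0/2/1 2/0/0 2/0/1 2/2/0 2/2/1
target 0/2/0 ∈ {TSO,PSO}

SC:no TSO:yes PSO:yes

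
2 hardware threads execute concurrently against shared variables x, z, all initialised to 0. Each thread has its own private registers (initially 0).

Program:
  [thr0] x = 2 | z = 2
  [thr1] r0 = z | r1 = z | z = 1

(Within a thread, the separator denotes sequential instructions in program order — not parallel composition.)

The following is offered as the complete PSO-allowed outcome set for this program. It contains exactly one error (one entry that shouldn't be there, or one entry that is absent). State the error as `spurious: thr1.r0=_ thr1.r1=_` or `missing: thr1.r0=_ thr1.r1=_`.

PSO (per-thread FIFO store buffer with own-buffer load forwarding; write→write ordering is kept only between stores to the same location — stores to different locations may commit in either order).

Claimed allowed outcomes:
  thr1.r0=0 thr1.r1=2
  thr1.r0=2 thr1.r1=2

outcome vector order: (thr1.r0,thr1.r1)
under PSO → (0,0), (0,2), (2,2)
PSO∖claimed = {(0,0)}

missing: thr1.r0=0 thr1.r1=0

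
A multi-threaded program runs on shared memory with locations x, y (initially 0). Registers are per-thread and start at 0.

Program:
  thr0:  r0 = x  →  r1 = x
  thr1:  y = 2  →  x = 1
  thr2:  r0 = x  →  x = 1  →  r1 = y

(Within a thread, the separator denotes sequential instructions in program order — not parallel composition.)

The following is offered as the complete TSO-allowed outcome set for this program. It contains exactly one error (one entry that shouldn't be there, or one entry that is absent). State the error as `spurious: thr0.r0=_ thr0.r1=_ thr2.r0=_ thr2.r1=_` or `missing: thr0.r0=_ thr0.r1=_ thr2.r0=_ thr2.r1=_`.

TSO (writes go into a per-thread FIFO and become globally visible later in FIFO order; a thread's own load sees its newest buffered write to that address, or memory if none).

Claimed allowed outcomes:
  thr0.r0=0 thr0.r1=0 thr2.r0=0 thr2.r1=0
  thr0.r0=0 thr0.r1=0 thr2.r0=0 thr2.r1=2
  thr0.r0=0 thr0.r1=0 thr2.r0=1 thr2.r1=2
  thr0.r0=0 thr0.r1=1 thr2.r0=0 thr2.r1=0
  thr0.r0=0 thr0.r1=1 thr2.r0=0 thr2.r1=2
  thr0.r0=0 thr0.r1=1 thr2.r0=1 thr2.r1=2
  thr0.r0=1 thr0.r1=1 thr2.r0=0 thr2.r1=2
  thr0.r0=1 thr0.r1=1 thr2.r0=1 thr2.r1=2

outcome vector order: (thr0.r0,thr0.r1,thr2.r0,thr2.r1)
TSO: 9 outcomes — {(0,0,0,0), (0,0,0,2), (0,0,1,2), (0,1,0,0), (0,1,0,2), (0,1,1,2), (1,1,0,0), (1,1,0,2), (1,1,1,2)}
TSO∖claimed = {(1,1,0,0)}

missing: thr0.r0=1 thr0.r1=1 thr2.r0=0 thr2.r1=0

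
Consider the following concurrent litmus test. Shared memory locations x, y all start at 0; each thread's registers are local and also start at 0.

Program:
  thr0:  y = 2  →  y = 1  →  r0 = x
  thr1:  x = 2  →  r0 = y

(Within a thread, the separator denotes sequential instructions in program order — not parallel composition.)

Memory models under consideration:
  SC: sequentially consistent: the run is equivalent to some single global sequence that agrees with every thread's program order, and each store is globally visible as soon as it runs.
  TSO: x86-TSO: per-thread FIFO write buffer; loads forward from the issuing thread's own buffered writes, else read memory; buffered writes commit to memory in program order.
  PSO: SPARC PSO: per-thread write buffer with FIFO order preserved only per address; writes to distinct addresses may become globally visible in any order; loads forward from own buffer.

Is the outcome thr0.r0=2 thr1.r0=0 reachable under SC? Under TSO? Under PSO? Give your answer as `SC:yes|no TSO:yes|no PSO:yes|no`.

outcome vector order: (thr0.r0,thr1.r0)
SC (4): (0,1) (2,0) (2,1) (2,2)
TSO (6): (0,0) (0,1) (0,2) (2,0) (2,1) (2,2)
PSO (6): (0,0) (0,1) (0,2) (2,0) (2,1) (2,2)
target (2,0) ∈ {SC,TSO,PSO}

SC:yes TSO:yes PSO:yes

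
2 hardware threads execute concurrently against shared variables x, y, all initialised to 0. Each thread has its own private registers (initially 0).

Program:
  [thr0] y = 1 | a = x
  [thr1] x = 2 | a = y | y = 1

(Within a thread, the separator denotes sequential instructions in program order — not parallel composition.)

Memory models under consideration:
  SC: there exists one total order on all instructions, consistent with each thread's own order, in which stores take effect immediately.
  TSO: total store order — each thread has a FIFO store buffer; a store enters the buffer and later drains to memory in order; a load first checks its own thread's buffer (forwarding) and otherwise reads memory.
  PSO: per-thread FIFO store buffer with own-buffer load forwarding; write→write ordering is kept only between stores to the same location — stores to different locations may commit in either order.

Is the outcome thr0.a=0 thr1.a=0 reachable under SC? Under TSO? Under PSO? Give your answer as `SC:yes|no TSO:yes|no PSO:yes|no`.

SC:no TSO:yes PSO:yes

outcome vector order: (thr0.a,thr1.a)
under SC → 01, 20, 21
under TSO → 00, 01, 20, 21
under PSO → 00, 01, 20, 21
target 00 ∈ {TSO,PSO}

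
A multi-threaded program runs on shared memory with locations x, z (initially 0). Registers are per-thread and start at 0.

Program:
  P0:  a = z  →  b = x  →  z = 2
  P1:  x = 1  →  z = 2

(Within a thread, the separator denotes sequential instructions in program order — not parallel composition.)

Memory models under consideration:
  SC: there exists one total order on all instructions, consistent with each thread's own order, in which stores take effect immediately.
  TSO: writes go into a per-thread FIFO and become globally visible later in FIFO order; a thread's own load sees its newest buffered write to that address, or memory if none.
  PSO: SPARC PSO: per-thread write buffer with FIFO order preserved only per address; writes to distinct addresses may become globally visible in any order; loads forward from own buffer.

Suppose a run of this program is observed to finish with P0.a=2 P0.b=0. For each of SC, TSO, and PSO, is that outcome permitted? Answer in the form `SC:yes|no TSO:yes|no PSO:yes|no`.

outcome vector order: (P0.a,P0.b)
SC: 3 outcomes — {<0 0> <0 1> <2 1>}
TSO: 3 outcomes — {<0 0> <0 1> <2 1>}
PSO: 4 outcomes — {<0 0> <0 1> <2 0> <2 1>}
target <2 0> ∈ {PSO}

SC:no TSO:no PSO:yes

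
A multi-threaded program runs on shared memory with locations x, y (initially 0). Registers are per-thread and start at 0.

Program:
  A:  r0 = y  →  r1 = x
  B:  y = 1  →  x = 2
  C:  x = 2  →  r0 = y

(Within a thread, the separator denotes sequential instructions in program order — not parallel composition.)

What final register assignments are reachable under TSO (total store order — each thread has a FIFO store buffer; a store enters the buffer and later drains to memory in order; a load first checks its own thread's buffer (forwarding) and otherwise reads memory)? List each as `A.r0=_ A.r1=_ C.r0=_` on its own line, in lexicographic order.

outcome vector order: (A.r0,A.r1,C.r0)
|TSO outcomes| = 8

A.r0=0 A.r1=0 C.r0=0
A.r0=0 A.r1=0 C.r0=1
A.r0=0 A.r1=2 C.r0=0
A.r0=0 A.r1=2 C.r0=1
A.r0=1 A.r1=0 C.r0=0
A.r0=1 A.r1=0 C.r0=1
A.r0=1 A.r1=2 C.r0=0
A.r0=1 A.r1=2 C.r0=1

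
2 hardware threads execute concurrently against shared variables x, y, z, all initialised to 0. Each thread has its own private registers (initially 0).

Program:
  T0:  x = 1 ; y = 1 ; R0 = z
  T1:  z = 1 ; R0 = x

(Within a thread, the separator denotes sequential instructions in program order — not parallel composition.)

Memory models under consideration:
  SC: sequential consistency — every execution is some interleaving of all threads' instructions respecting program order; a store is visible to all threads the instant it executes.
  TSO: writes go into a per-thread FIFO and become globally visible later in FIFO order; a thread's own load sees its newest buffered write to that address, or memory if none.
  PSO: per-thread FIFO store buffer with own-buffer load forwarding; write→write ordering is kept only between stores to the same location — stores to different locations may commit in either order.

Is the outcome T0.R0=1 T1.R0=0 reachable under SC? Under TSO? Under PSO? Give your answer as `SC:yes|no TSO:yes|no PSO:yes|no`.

outcome vector order: (T0.R0,T1.R0)
SC (3): <0 1>, <1 0>, <1 1>
TSO (4): <0 0>, <0 1>, <1 0>, <1 1>
PSO (4): <0 0>, <0 1>, <1 0>, <1 1>
target <1 0> ∈ {SC,TSO,PSO}

SC:yes TSO:yes PSO:yes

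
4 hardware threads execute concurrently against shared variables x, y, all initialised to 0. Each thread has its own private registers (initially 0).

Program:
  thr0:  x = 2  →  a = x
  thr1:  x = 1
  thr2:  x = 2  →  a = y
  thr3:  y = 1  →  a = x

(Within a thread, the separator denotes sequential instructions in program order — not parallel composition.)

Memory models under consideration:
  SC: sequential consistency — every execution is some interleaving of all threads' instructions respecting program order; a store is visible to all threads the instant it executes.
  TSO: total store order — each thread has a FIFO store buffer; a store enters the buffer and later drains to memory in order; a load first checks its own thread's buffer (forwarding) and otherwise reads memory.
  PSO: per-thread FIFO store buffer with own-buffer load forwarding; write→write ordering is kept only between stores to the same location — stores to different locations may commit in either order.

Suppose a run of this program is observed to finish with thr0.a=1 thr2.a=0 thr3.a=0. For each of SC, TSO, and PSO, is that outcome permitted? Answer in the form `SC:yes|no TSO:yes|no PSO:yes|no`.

SC:no TSO:yes PSO:yes

outcome vector order: (thr0.a,thr2.a,thr3.a)
SC: 10 outcomes — {101 102 110 111 112 201 202 210 211 212}
TSO: 12 outcomes — {100 101 102 110 111 112 200 201 202 210 211 212}
PSO: 12 outcomes — {100 101 102 110 111 112 200 201 202 210 211 212}
target 100 ∈ {TSO,PSO}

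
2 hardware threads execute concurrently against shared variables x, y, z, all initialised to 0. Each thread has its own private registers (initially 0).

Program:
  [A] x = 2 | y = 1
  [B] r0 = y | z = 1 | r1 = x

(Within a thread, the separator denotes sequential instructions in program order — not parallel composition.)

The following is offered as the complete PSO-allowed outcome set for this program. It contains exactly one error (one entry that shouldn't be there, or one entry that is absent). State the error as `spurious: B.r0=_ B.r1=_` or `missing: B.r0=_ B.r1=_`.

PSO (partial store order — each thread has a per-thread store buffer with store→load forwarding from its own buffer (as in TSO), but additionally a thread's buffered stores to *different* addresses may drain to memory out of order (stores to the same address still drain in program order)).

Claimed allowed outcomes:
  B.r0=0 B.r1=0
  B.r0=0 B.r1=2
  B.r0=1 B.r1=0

outcome vector order: (B.r0,B.r1)
PSO (4): <0 0> <0 2> <1 0> <1 2>
PSO∖claimed = {<1 2>}

missing: B.r0=1 B.r1=2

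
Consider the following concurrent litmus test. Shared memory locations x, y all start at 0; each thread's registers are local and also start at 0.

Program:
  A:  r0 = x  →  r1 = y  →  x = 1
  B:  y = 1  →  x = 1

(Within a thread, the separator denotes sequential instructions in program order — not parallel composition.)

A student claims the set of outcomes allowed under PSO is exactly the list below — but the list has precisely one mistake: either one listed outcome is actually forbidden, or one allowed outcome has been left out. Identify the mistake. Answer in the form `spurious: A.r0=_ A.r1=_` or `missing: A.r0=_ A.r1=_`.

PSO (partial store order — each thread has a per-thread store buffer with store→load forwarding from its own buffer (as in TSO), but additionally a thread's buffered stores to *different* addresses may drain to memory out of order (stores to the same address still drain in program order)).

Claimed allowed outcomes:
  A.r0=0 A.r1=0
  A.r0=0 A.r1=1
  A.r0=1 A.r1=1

missing: A.r0=1 A.r1=0

outcome vector order: (A.r0,A.r1)
PSO: 4 outcomes — {00, 01, 10, 11}
PSO∖claimed = {10}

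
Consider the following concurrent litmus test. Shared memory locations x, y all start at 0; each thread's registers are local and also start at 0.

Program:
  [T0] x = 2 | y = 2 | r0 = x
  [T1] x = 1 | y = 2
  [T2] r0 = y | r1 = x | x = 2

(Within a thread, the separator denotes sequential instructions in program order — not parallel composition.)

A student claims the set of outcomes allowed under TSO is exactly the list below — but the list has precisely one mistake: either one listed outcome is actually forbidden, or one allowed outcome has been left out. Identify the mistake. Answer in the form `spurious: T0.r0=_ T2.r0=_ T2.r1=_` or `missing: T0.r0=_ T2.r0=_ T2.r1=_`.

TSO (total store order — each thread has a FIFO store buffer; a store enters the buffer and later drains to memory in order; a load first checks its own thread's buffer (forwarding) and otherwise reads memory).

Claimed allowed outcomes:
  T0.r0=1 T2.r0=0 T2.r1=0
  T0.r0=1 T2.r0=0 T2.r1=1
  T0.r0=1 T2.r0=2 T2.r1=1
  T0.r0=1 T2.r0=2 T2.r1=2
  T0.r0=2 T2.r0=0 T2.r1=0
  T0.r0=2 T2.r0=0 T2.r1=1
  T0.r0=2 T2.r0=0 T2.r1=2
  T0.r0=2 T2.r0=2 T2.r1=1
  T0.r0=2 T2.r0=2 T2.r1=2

missing: T0.r0=1 T2.r0=0 T2.r1=2

outcome vector order: (T0.r0,T2.r0,T2.r1)
[TSO] allowed = {1/0/0; 1/0/1; 1/0/2; 1/2/1; 1/2/2; 2/0/0; 2/0/1; 2/0/2; 2/2/1; 2/2/2}
TSO∖claimed = {1/0/2}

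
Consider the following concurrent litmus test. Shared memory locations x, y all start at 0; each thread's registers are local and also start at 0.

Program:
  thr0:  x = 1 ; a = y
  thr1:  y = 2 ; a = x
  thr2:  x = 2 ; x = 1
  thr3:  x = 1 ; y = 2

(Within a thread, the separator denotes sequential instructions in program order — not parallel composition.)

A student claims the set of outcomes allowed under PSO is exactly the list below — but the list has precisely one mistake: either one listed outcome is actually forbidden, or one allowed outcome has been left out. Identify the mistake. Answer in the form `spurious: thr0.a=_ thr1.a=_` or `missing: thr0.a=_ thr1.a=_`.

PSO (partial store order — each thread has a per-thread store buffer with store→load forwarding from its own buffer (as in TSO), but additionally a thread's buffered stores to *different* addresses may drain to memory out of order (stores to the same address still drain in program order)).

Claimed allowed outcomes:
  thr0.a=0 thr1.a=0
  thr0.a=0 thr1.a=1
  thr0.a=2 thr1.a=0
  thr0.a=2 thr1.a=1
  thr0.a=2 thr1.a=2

outcome vector order: (thr0.a,thr1.a)
PSO (6): 0/0 0/1 0/2 2/0 2/1 2/2
PSO∖claimed = {0/2}

missing: thr0.a=0 thr1.a=2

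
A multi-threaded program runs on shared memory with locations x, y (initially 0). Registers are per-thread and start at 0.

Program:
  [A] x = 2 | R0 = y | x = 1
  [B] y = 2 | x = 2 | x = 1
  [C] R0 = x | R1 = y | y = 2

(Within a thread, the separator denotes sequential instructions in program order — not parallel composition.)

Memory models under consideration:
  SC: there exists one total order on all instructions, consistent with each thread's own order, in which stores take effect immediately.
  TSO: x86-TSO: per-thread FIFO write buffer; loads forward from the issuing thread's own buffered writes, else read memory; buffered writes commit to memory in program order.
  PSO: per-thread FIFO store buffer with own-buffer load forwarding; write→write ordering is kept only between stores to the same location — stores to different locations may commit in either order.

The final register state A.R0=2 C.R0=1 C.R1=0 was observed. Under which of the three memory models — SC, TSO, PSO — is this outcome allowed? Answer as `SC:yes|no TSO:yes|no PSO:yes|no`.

outcome vector order: (A.R0,C.R0,C.R1)
SC (11): 000, 002, 010, 012, 020, 022, 200, 202, 212, 220, 222
TSO (11): 000, 002, 010, 012, 020, 022, 200, 202, 212, 220, 222
PSO (12): 000, 002, 010, 012, 020, 022, 200, 202, 210, 212, 220, 222
target 210 ∈ {PSO}

SC:no TSO:no PSO:yes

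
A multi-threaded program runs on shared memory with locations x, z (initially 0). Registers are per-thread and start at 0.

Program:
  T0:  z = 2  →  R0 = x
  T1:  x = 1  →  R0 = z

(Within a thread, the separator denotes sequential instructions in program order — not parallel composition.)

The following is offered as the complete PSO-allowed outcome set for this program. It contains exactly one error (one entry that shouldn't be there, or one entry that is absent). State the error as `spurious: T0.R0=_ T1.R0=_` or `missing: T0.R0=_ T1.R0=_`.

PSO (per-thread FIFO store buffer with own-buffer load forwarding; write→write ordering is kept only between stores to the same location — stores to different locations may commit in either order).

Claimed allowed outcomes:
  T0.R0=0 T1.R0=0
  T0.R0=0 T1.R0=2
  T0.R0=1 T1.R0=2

missing: T0.R0=1 T1.R0=0

outcome vector order: (T0.R0,T1.R0)
[PSO] allowed = {(0,0), (0,2), (1,0), (1,2)}
PSO∖claimed = {(1,0)}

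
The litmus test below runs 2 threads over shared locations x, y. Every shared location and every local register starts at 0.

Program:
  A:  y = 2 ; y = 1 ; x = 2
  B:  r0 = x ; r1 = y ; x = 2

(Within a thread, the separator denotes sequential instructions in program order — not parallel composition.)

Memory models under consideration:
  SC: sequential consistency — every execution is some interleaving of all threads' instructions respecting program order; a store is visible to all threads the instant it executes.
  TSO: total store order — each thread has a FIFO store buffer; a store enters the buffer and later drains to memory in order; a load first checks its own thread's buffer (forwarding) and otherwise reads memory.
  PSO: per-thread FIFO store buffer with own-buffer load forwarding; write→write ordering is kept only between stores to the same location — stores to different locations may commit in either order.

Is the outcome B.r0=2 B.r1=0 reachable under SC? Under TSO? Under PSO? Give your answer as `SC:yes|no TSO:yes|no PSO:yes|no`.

outcome vector order: (B.r0,B.r1)
SC (4): (0,0); (0,1); (0,2); (2,1)
TSO (4): (0,0); (0,1); (0,2); (2,1)
PSO (6): (0,0); (0,1); (0,2); (2,0); (2,1); (2,2)
target (2,0) ∈ {PSO}

SC:no TSO:no PSO:yes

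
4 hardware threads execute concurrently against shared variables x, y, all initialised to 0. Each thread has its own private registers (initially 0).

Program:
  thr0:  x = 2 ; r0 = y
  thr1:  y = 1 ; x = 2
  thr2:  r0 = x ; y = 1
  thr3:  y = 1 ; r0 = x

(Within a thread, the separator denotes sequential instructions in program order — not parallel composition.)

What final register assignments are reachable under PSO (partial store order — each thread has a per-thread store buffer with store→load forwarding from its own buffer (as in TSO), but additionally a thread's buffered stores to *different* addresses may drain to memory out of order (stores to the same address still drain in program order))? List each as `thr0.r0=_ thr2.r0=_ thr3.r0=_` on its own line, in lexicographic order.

thr0.r0=0 thr2.r0=0 thr3.r0=0
thr0.r0=0 thr2.r0=0 thr3.r0=2
thr0.r0=0 thr2.r0=2 thr3.r0=0
thr0.r0=0 thr2.r0=2 thr3.r0=2
thr0.r0=1 thr2.r0=0 thr3.r0=0
thr0.r0=1 thr2.r0=0 thr3.r0=2
thr0.r0=1 thr2.r0=2 thr3.r0=0
thr0.r0=1 thr2.r0=2 thr3.r0=2

outcome vector order: (thr0.r0,thr2.r0,thr3.r0)
|PSO outcomes| = 8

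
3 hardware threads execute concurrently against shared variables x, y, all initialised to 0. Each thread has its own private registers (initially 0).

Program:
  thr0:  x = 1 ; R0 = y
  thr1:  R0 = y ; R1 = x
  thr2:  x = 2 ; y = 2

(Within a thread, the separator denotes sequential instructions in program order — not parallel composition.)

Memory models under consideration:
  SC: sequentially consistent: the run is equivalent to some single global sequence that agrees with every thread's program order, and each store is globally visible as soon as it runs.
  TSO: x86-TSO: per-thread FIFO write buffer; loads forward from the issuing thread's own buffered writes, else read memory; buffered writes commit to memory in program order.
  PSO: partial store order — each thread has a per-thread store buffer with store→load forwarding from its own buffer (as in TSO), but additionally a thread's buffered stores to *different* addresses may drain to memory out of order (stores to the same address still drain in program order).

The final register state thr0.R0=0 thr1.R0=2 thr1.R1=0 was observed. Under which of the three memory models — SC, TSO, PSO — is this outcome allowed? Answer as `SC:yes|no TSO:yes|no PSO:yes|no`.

SC:no TSO:no PSO:yes

outcome vector order: (thr0.R0,thr1.R0,thr1.R1)
SC: 10 outcomes — {<0 0 0> <0 0 1> <0 0 2> <0 2 1> <0 2 2> <2 0 0> <2 0 1> <2 0 2> <2 2 1> <2 2 2>}
TSO: 10 outcomes — {<0 0 0> <0 0 1> <0 0 2> <0 2 1> <0 2 2> <2 0 0> <2 0 1> <2 0 2> <2 2 1> <2 2 2>}
PSO: 12 outcomes — {<0 0 0> <0 0 1> <0 0 2> <0 2 0> <0 2 1> <0 2 2> <2 0 0> <2 0 1> <2 0 2> <2 2 0> <2 2 1> <2 2 2>}
target <0 2 0> ∈ {PSO}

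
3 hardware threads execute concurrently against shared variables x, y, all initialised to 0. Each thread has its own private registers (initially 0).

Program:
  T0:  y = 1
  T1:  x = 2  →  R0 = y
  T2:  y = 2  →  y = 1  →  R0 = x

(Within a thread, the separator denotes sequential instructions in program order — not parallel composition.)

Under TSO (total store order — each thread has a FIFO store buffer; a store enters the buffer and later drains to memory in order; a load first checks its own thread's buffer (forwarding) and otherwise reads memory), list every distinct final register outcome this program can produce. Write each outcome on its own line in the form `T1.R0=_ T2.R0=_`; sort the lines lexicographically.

T1.R0=0 T2.R0=0
T1.R0=0 T2.R0=2
T1.R0=1 T2.R0=0
T1.R0=1 T2.R0=2
T1.R0=2 T2.R0=0
T1.R0=2 T2.R0=2

outcome vector order: (T1.R0,T2.R0)
|TSO outcomes| = 6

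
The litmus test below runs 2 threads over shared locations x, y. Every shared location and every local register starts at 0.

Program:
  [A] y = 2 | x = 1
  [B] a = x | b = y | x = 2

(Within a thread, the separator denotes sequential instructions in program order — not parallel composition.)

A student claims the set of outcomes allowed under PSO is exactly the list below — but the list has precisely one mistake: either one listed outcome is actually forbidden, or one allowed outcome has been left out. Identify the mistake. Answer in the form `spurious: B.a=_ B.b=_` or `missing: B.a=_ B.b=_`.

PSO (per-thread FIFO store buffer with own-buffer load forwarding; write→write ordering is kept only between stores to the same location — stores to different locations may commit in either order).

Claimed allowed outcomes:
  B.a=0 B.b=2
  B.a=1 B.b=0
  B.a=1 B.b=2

missing: B.a=0 B.b=0

outcome vector order: (B.a,B.b)
under PSO → 0/0 0/2 1/0 1/2
PSO∖claimed = {0/0}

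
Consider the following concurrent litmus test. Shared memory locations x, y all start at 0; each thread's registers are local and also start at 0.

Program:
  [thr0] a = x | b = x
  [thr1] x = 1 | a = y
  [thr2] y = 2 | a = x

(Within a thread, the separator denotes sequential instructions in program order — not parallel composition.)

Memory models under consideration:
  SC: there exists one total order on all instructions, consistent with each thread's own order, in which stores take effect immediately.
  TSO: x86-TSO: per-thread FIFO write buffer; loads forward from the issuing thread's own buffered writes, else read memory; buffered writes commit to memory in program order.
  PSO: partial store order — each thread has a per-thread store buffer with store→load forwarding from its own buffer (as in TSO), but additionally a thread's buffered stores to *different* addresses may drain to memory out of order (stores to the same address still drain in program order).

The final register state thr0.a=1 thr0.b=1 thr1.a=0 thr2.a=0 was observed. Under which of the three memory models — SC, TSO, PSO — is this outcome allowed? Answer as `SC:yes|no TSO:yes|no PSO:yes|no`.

SC:no TSO:yes PSO:yes

outcome vector order: (thr0.a,thr0.b,thr1.a,thr2.a)
SC (9): 0/0/0/1; 0/0/2/0; 0/0/2/1; 0/1/0/1; 0/1/2/0; 0/1/2/1; 1/1/0/1; 1/1/2/0; 1/1/2/1
TSO (12): 0/0/0/0; 0/0/0/1; 0/0/2/0; 0/0/2/1; 0/1/0/0; 0/1/0/1; 0/1/2/0; 0/1/2/1; 1/1/0/0; 1/1/0/1; 1/1/2/0; 1/1/2/1
PSO (12): 0/0/0/0; 0/0/0/1; 0/0/2/0; 0/0/2/1; 0/1/0/0; 0/1/0/1; 0/1/2/0; 0/1/2/1; 1/1/0/0; 1/1/0/1; 1/1/2/0; 1/1/2/1
target 1/1/0/0 ∈ {TSO,PSO}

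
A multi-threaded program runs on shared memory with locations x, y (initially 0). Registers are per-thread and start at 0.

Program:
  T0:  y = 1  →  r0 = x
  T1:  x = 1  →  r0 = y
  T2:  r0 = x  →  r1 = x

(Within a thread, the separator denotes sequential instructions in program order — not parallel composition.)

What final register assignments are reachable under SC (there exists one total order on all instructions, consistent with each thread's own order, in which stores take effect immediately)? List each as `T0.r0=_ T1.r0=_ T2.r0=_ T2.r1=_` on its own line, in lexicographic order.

T0.r0=0 T1.r0=1 T2.r0=0 T2.r1=0
T0.r0=0 T1.r0=1 T2.r0=0 T2.r1=1
T0.r0=0 T1.r0=1 T2.r0=1 T2.r1=1
T0.r0=1 T1.r0=0 T2.r0=0 T2.r1=0
T0.r0=1 T1.r0=0 T2.r0=0 T2.r1=1
T0.r0=1 T1.r0=0 T2.r0=1 T2.r1=1
T0.r0=1 T1.r0=1 T2.r0=0 T2.r1=0
T0.r0=1 T1.r0=1 T2.r0=0 T2.r1=1
T0.r0=1 T1.r0=1 T2.r0=1 T2.r1=1

outcome vector order: (T0.r0,T1.r0,T2.r0,T2.r1)
|SC outcomes| = 9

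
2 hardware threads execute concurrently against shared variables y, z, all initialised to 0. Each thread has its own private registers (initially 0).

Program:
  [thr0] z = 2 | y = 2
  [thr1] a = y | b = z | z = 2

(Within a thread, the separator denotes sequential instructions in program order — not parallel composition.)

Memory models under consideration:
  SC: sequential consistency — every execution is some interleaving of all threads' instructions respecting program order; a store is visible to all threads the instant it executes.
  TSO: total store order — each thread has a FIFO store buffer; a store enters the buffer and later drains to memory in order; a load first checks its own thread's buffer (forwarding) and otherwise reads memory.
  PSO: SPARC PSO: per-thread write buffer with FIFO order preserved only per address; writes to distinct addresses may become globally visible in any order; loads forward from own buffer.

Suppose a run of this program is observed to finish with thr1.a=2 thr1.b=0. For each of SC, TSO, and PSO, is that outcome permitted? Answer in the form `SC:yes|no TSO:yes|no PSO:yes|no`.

outcome vector order: (thr1.a,thr1.b)
SC (3): <0 0> <0 2> <2 2>
TSO (3): <0 0> <0 2> <2 2>
PSO (4): <0 0> <0 2> <2 0> <2 2>
target <2 0> ∈ {PSO}

SC:no TSO:no PSO:yes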